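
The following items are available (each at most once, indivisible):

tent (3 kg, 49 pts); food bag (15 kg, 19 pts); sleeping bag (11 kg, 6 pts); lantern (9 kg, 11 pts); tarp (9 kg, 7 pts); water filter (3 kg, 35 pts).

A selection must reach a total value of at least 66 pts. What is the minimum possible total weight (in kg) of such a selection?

Subsets with value ≥ 66, sorted by total weight:
- tent+water filter: weight 6, value 84
- tent+lantern+water filter: weight 15, value 95
- tent+tarp+water filter: weight 15, value 91
Minimum weight: 6 kg.

6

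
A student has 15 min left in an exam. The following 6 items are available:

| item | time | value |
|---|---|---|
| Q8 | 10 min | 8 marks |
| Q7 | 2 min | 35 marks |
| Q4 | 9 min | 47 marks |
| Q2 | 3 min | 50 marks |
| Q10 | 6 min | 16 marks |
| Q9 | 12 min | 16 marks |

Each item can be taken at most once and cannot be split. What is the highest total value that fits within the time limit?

132 marks

Check high-value combinations within 15 min:
- Q7+Q4+Q2: time 2+9+3=14, value 35+47+50=132
- Q7+Q2+Q10: time 2+3+6=11, value 35+50+16=101
- Q4+Q2: time 9+3=12, value 47+50=97
Best: 132 marks.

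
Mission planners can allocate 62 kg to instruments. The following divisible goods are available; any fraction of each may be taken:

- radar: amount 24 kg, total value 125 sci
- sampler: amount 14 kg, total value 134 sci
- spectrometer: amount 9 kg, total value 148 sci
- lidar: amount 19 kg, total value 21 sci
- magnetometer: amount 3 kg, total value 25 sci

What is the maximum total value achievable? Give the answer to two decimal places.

Take in order of value per unit:
- spectrometer (148/9 per unit): all 9 → value 148, running total 148.00
- sampler (134/14 per unit): all 14 → value 134, running total 282.00
- magnetometer (25/3 per unit): all 3 → value 25, running total 307.00
- radar (125/24 per unit): all 24 → value 125, running total 432.00
- lidar (21/19 per unit): 12 of 19 → value 12×21/19 = 13.2632, running total 445.26
Total 445.26.

445.26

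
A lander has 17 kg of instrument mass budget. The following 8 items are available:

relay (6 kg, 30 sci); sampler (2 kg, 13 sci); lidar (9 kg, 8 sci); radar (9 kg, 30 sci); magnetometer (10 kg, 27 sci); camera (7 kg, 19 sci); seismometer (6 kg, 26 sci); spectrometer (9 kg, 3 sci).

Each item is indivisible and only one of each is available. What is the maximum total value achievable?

Check high-value combinations within 17 kg:
- relay+sampler+radar: mass 6+2+9=17, value 30+13+30=73
- relay+sampler+seismometer: mass 6+2+6=14, value 30+13+26=69
- sampler+radar+seismometer: mass 2+9+6=17, value 13+30+26=69
- relay+sampler+camera: mass 6+2+7=15, value 30+13+19=62
Best: 73 sci.

73 sci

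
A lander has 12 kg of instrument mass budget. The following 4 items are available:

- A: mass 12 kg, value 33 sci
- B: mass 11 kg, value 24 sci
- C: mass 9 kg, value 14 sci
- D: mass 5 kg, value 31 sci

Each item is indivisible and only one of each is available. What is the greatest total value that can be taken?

33 sci

Check high-value combinations within 12 kg:
- A: mass 12, value 33
- D: mass 5, value 31
- B: mass 11, value 24
- C: mass 9, value 14
Best: 33 sci.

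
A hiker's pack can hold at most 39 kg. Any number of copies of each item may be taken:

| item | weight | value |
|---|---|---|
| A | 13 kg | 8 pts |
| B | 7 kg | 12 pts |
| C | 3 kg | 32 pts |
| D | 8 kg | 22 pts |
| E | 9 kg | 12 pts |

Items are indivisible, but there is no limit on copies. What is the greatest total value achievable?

Best value-per-unit is C at 32/3, and filling with it alone uses weight 13×3=39. No mix of the others beats 13×32 = 416.

416 pts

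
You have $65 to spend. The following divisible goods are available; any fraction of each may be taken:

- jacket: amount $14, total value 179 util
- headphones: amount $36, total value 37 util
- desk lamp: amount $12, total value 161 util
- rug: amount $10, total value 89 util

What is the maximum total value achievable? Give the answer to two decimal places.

Take in order of value per unit:
- desk lamp (161/12 per unit): all 12 → value 161, running total 161.00
- jacket (179/14 per unit): all 14 → value 179, running total 340.00
- rug (89/10 per unit): all 10 → value 89, running total 429.00
- headphones (37/36 per unit): 29 of 36 → value 29×37/36 = 29.8056, running total 458.81
Total 458.81.

458.81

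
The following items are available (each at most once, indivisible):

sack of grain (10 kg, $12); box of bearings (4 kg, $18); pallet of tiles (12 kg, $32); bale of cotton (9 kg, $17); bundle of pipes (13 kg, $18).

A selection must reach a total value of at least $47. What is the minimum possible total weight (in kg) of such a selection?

Subsets with value ≥ 47, sorted by total weight:
- box of bearings+pallet of tiles: weight 16, value 50
- pallet of tiles+bale of cotton: weight 21, value 49
- sack of grain+box of bearings+bale of cotton: weight 23, value 47
- box of bearings+pallet of tiles+bale of cotton: weight 25, value 67
Minimum weight: 16 kg.

16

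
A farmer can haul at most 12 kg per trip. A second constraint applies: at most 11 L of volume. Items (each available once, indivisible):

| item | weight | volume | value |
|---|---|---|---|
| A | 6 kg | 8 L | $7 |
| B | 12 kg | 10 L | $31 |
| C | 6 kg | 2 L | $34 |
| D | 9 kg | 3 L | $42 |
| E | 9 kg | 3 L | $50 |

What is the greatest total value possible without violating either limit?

Feasible sets respecting both limits:
- E: weight 9, volume 3, value 50
- D: weight 9, volume 3, value 42
- A+C: weight 12, volume 10, value 41
- C: weight 6, volume 2, value 34
Best: $50.

$50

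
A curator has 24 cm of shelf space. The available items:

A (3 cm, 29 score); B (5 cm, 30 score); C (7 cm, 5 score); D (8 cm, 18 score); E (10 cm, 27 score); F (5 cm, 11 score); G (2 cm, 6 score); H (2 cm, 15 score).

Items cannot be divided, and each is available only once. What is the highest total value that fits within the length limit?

107 score

Check high-value combinations within 24 cm:
- A+B+E+G+H: length 3+5+10+2+2=22, value 29+30+27+6+15=107
- A+B+D+F+H: length 3+5+8+5+2=23, value 29+30+18+11+15=103
- A+B+E+H: length 3+5+10+2=20, value 29+30+27+15=101
Best: 107 score.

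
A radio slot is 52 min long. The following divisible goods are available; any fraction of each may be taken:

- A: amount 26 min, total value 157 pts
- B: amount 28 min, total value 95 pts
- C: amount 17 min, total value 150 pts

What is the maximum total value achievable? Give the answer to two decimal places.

Take in order of value per unit:
- C (150/17 per unit): all 17 → value 150, running total 150.00
- A (157/26 per unit): all 26 → value 157, running total 307.00
- B (95/28 per unit): 9 of 28 → value 9×95/28 = 30.5357, running total 337.54
Total 337.54.

337.54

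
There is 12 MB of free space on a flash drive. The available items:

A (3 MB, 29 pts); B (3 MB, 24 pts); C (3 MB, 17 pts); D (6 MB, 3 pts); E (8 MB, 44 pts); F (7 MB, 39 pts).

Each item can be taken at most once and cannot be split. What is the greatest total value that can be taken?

73 pts

Check high-value combinations within 12 MB:
- A+E: size 3+8=11, value 29+44=73
- A+B+C: size 3+3+3=9, value 29+24+17=70
- A+F: size 3+7=10, value 29+39=68
Best: 73 pts.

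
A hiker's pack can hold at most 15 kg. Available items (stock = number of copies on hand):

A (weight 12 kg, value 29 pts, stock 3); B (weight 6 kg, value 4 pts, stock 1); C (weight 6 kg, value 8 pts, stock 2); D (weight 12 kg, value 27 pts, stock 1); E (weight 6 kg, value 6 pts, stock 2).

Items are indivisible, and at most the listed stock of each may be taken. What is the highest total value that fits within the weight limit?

29 pts

Top feasible selections:
- 1×A: weight 12, value 29
- 1×D: weight 12, value 27
- 2×C: weight 12, value 16
- 1×C + 1×E: weight 12, value 14
Best: 29 pts.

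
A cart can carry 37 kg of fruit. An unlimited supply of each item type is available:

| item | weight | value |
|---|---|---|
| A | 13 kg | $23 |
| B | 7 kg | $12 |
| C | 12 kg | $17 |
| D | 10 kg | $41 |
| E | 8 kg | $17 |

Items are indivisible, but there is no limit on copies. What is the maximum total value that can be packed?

Best value-per-unit is D at 41/10; filling with it alone gives 3×41 = 123.
Optimal mix: 1×B + 3×D → weight 37, value 135.

$135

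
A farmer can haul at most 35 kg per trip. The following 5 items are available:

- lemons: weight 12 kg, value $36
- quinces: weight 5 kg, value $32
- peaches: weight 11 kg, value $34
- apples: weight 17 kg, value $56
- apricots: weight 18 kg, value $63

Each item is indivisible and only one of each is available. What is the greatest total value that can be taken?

$131

Check high-value combinations within 35 kg:
- lemons+quinces+apricots: weight 12+5+18=35, value 36+32+63=131
- quinces+peaches+apricots: weight 5+11+18=34, value 32+34+63=129
- lemons+quinces+apples: weight 12+5+17=34, value 36+32+56=124
- quinces+peaches+apples: weight 5+11+17=33, value 32+34+56=122
Best: $131.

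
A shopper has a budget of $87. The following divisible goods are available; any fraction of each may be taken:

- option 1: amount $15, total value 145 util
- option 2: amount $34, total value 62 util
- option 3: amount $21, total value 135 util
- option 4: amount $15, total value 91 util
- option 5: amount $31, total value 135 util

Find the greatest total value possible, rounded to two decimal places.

515.12

Take in order of value per unit:
- option 1 (145/15 per unit): all 15 → value 145, running total 145.00
- option 3 (135/21 per unit): all 21 → value 135, running total 280.00
- option 4 (91/15 per unit): all 15 → value 91, running total 371.00
- option 5 (135/31 per unit): all 31 → value 135, running total 506.00
- option 2 (62/34 per unit): 5 of 34 → value 5×62/34 = 9.1176, running total 515.12
Total 515.12.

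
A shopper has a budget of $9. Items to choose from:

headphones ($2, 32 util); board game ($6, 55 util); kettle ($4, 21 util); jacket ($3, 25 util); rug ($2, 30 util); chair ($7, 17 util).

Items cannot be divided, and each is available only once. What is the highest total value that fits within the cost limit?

Check high-value combinations within $9:
- headphones+jacket+rug: cost 2+3+2=7, value 32+25+30=87
- headphones+board game: cost 2+6=8, value 32+55=87
- board game+rug: cost 6+2=8, value 55+30=85
- headphones+kettle+rug: cost 2+4+2=8, value 32+21+30=83
Best: 87 util.

87 util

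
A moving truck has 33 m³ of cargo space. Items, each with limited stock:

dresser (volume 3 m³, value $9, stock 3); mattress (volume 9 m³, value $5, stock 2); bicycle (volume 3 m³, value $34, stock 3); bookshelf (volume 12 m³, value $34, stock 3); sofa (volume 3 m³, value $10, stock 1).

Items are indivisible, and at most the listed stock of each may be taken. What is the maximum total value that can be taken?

$173

Best selections within volume 33 and stock limits:
- 3×dresser + 3×bicycle + 1×bookshelf + 1×sofa: volume 33, value 173
- 3×bicycle + 2×bookshelf: volume 33, value 170
- 2×dresser + 3×bicycle + 1×bookshelf + 1×sofa: volume 30, value 164
Best: $173.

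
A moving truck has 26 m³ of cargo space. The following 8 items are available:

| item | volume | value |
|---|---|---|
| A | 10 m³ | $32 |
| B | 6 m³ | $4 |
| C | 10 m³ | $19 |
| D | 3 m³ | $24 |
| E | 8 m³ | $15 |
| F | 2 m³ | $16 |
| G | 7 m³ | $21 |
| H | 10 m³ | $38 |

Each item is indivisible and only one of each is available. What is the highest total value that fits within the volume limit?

This is a 0/1 knapsack; check combinations near the capacity.
- A+D+F+H: volume 10+3+2+10=25, value 32+24+16+38=110
- D+F+G+H: volume 3+2+7+10=22, value 24+16+21+38=99
- C+D+F+H: volume 10+3+2+10=25, value 19+24+16+38=97
Best: $110.

$110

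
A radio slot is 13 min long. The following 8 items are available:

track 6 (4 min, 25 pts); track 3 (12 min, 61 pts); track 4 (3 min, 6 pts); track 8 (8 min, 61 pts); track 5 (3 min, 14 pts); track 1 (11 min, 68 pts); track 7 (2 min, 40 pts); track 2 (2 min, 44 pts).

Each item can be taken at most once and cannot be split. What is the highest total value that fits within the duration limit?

Check high-value combinations within 13 min:
- track 8+track 7+track 2: duration 8+2+2=12, value 61+40+44=145
- track 6+track 5+track 7+track 2: duration 4+3+2+2=11, value 25+14+40+44=123
- track 8+track 5+track 2: duration 8+3+2=13, value 61+14+44=119
- track 6+track 4+track 7+track 2: duration 4+3+2+2=11, value 25+6+40+44=115
- track 8+track 5+track 7: duration 8+3+2=13, value 61+14+40=115
Best: 145 pts.

145 pts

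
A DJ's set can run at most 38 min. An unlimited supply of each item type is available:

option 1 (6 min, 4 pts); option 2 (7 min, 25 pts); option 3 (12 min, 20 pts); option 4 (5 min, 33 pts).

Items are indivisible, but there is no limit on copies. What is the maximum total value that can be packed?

Best value-per-unit is option 4 at 33/5, and filling with it alone uses duration 7×5=35. No mix of the others beats 7×33 = 231.

231 pts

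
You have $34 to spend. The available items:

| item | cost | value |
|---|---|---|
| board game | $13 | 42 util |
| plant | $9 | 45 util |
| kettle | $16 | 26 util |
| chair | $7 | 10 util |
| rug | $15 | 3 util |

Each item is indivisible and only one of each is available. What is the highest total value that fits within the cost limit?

Check high-value combinations within $34:
- board game+plant+chair: cost 13+9+7=29, value 42+45+10=97
- board game+plant: cost 13+9=22, value 42+45=87
- plant+kettle+chair: cost 9+16+7=32, value 45+26+10=81
Best: 97 util.

97 util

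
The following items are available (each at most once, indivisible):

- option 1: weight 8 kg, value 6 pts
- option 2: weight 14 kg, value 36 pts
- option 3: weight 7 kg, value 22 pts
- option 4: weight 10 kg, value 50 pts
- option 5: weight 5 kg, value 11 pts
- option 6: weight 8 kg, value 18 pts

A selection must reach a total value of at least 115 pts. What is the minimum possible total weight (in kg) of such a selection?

36

Subsets with value ≥ 115, sorted by total weight:
- option 2+option 3+option 4+option 5: weight 36, value 119
- option 2+option 4+option 5+option 6: weight 37, value 115
- option 2+option 3+option 4+option 6: weight 39, value 126
- option 2+option 3+option 4+option 5+option 6: weight 44, value 137
Minimum weight: 36 kg.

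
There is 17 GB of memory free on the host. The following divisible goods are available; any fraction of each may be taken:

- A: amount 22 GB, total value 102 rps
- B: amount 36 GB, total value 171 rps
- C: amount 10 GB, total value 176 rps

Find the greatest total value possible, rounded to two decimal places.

209.25

Take in order of value per unit:
- C (176/10 per unit): all 10 → value 176, running total 176.00
- B (171/36 per unit): 7 of 36 → value 7×171/36 = 33.2500, running total 209.25
Total 209.25.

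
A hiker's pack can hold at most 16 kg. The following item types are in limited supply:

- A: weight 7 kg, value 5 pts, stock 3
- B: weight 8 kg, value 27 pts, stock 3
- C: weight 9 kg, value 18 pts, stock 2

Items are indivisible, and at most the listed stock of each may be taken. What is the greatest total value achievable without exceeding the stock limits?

54 pts

Top feasible selections:
- 2×B: weight 16, value 54
- 1×A + 1×B: weight 15, value 32
- 1×B: weight 8, value 27
Best: 54 pts.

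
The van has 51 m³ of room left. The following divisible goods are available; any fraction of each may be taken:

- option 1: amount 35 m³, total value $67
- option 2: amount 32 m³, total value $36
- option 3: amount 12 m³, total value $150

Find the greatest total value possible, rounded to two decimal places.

221.50

Take in order of value per unit:
- option 3 (150/12 per unit): all 12 → value 150, running total 150.00
- option 1 (67/35 per unit): all 35 → value 67, running total 217.00
- option 2 (36/32 per unit): 4 of 32 → value 4×36/32 = 4.5000, running total 221.50
Total 221.50.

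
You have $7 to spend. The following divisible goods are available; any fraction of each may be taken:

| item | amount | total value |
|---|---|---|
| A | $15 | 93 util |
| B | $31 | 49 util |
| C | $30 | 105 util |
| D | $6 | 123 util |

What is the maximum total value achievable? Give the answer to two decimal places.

Take in order of value per unit:
- D (123/6 per unit): all 6 → value 123, running total 123.00
- A (93/15 per unit): 1 of 15 → value 1×93/15 = 6.2000, running total 129.20
Total 129.20.

129.20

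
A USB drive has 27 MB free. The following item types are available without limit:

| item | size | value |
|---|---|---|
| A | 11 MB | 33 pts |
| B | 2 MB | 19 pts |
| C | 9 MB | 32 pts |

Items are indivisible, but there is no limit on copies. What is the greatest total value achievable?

247 pts

Best value-per-unit is B at 19/2, and filling with it alone uses size 13×2=26. No mix of the others beats 13×19 = 247.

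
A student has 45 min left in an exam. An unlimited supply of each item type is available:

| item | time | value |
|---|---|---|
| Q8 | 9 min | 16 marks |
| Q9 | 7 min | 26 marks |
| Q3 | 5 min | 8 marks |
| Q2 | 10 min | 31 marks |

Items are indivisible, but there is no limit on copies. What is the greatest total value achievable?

161 marks

Best value-per-unit is Q9 at 26/7; filling with it alone gives 6×26 = 156.
Optimal mix: 5×Q9 + 1×Q2 → time 45, value 161.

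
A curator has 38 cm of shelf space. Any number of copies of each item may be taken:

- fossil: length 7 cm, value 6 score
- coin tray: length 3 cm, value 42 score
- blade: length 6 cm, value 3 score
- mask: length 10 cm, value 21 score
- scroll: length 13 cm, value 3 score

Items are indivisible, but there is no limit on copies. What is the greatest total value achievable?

Best value-per-unit is coin tray at 42/3, and filling with it alone uses length 12×3=36. No mix of the others beats 12×42 = 504.

504 score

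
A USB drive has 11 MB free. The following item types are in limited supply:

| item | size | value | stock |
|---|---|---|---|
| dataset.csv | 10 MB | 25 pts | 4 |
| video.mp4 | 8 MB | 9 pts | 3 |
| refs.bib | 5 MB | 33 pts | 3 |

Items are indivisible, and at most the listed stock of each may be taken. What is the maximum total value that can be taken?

Best selections within size 11 and stock limits:
- 2×refs.bib: size 10, value 66
- 1×refs.bib: size 5, value 33
- 1×dataset.csv: size 10, value 25
- 1×video.mp4: size 8, value 9
Best: 66 pts.

66 pts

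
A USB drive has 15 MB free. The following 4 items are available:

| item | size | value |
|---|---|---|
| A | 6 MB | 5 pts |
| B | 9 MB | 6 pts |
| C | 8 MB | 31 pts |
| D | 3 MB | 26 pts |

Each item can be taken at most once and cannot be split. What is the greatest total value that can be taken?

57 pts

This is a 0/1 knapsack; check combinations near the capacity.
- C+D: size 8+3=11, value 31+26=57
- A+C: size 6+8=14, value 5+31=36
- B+D: size 9+3=12, value 6+26=32
- C: size 8, value 31
- A+D: size 6+3=9, value 5+26=31
Best: 57 pts.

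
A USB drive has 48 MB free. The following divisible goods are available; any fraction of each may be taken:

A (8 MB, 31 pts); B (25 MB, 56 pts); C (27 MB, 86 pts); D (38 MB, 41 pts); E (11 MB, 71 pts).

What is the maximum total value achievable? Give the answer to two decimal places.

192.48

Take in order of value per unit:
- E (71/11 per unit): all 11 → value 71, running total 71.00
- A (31/8 per unit): all 8 → value 31, running total 102.00
- C (86/27 per unit): all 27 → value 86, running total 188.00
- B (56/25 per unit): 2 of 25 → value 2×56/25 = 4.4800, running total 192.48
Total 192.48.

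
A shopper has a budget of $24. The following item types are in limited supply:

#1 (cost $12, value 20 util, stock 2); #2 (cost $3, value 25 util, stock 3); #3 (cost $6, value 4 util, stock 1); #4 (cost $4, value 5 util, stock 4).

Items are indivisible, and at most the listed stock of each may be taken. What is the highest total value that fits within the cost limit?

Best selections within cost 24 and stock limits:
- 1×#1 + 3×#2: cost 21, value 95
- 3×#2 + 3×#4: cost 21, value 90
- 3×#2 + 1×#3 + 2×#4: cost 23, value 89
- 3×#2 + 2×#4: cost 17, value 85
Best: 95 util.

95 util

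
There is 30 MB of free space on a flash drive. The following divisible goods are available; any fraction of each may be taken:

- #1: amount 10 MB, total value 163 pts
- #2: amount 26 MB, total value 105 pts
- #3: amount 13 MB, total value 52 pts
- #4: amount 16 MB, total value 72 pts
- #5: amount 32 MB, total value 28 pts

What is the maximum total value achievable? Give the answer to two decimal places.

251.15

Take in order of value per unit:
- #1 (163/10 per unit): all 10 → value 163, running total 163.00
- #4 (72/16 per unit): all 16 → value 72, running total 235.00
- #2 (105/26 per unit): 4 of 26 → value 4×105/26 = 16.1538, running total 251.15
Total 251.15.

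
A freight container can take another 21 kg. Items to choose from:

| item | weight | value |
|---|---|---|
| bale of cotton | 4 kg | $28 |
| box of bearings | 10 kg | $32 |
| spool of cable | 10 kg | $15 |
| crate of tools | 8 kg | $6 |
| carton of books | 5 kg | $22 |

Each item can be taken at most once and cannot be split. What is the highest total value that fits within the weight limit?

Check high-value combinations within 21 kg:
- bale of cotton+box of bearings+carton of books: weight 4+10+5=19, value 28+32+22=82
- bale of cotton+spool of cable+carton of books: weight 4+10+5=19, value 28+15+22=65
- bale of cotton+box of bearings: weight 4+10=14, value 28+32=60
Best: $82.

$82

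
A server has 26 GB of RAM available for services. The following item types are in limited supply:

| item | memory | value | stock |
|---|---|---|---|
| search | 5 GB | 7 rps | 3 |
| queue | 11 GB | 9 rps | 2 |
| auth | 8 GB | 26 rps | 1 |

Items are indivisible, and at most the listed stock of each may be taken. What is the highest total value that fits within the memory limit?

47 rps

Best selections within memory 26 and stock limits:
- 3×search + 1×auth: memory 23, value 47
- 1×search + 1×queue + 1×auth: memory 24, value 42
- 2×search + 1×auth: memory 18, value 40
Best: 47 rps.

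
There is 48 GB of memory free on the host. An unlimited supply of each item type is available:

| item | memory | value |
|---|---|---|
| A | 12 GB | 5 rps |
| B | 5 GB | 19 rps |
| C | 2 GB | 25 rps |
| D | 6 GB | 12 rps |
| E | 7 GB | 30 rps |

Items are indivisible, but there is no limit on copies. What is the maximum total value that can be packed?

600 rps

Best value-per-unit is C at 25/2, and filling with it alone uses memory 24×2=48. No mix of the others beats 24×25 = 600.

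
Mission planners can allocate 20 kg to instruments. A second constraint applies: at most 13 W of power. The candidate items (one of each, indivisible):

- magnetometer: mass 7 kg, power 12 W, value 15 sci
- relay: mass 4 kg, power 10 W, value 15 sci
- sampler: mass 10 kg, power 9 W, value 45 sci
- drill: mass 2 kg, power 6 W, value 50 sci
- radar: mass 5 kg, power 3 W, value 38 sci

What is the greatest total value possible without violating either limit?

88 sci

Feasible sets respecting both limits:
- drill+radar: mass 7, power 9, value 88
- sampler+radar: mass 15, power 12, value 83
- relay+radar: mass 9, power 13, value 53
Best: 88 sci.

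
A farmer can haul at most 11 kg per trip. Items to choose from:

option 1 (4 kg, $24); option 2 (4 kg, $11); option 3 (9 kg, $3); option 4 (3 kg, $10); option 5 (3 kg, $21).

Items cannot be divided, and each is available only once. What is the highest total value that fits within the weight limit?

Check high-value combinations within 11 kg:
- option 1+option 2+option 5: weight 4+4+3=11, value 24+11+21=56
- option 1+option 4+option 5: weight 4+3+3=10, value 24+10+21=55
- option 1+option 5: weight 4+3=7, value 24+21=45
- option 1+option 2+option 4: weight 4+4+3=11, value 24+11+10=45
Best: $56.

$56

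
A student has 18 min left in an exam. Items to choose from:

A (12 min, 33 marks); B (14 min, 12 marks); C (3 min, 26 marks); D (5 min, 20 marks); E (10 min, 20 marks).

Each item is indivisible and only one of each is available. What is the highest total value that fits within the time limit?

66 marks

Check high-value combinations within 18 min:
- C+D+E: time 3+5+10=18, value 26+20+20=66
- A+C: time 12+3=15, value 33+26=59
- A+D: time 12+5=17, value 33+20=53
Best: 66 marks.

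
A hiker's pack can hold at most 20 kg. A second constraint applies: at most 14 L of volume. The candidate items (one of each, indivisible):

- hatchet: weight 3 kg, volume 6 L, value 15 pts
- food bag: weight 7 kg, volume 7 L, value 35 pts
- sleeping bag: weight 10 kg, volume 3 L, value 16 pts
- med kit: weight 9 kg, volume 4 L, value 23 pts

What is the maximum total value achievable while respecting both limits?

58 pts

Feasible sets respecting both limits:
- food bag+med kit: weight 16, volume 11, value 58
- food bag+sleeping bag: weight 17, volume 10, value 51
- hatchet+food bag: weight 10, volume 13, value 50
Best: 58 pts.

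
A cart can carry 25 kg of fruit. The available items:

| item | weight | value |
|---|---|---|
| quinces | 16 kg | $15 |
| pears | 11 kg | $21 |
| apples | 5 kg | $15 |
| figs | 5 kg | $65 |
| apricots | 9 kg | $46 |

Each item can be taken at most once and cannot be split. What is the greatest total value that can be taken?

$132

This is a 0/1 knapsack; check combinations near the capacity.
- pears+figs+apricots: weight 11+5+9=25, value 21+65+46=132
- apples+figs+apricots: weight 5+5+9=19, value 15+65+46=126
- figs+apricots: weight 5+9=14, value 65+46=111
- pears+apples+figs: weight 11+5+5=21, value 21+15+65=101
Best: $132.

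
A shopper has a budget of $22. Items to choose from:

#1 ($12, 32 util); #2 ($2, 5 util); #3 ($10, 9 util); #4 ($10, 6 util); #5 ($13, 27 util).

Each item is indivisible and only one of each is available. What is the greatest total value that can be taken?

41 util

Check high-value combinations within $22:
- #1+#3: cost 12+10=22, value 32+9=41
- #1+#4: cost 12+10=22, value 32+6=38
- #1+#2: cost 12+2=14, value 32+5=37
- #1: cost 12, value 32
- #2+#5: cost 2+13=15, value 5+27=32
Best: 41 util.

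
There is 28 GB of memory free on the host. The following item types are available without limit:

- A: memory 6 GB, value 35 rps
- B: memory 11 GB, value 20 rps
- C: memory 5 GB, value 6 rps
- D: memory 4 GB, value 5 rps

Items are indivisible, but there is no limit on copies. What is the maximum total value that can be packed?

Best value-per-unit is A at 35/6; filling with it alone gives 4×35 = 140.
Optimal mix: 4×A + 1×D → memory 28, value 145.

145 rps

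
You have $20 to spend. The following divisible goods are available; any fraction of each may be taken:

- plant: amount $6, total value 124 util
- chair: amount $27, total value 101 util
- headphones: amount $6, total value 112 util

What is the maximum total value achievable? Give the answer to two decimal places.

265.93

Take in order of value per unit:
- plant (124/6 per unit): all 6 → value 124, running total 124.00
- headphones (112/6 per unit): all 6 → value 112, running total 236.00
- chair (101/27 per unit): 8 of 27 → value 8×101/27 = 29.9259, running total 265.93
Total 265.93.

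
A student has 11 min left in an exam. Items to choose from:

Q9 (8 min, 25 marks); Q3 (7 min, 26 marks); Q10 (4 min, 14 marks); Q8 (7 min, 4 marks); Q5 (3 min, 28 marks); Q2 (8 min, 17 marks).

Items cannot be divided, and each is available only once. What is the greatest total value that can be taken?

54 marks

Check high-value combinations within 11 min:
- Q3+Q5: time 7+3=10, value 26+28=54
- Q9+Q5: time 8+3=11, value 25+28=53
- Q5+Q2: time 3+8=11, value 28+17=45
Best: 54 marks.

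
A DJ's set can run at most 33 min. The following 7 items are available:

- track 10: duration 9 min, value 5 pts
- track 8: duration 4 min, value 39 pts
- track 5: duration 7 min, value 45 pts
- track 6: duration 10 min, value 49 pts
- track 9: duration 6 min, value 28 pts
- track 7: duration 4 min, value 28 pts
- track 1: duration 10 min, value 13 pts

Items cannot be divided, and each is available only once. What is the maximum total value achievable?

Check high-value combinations within 33 min:
- track 8+track 5+track 6+track 9+track 7: duration 4+7+10+6+4=31, value 39+45+49+28+28=189
- track 8+track 5+track 6+track 7: duration 4+7+10+4=25, value 39+45+49+28=161
- track 8+track 5+track 6+track 9: duration 4+7+10+6=27, value 39+45+49+28=161
- track 8+track 5+track 9+track 7+track 1: duration 4+7+6+4+10=31, value 39+45+28+28+13=153
Best: 189 pts.

189 pts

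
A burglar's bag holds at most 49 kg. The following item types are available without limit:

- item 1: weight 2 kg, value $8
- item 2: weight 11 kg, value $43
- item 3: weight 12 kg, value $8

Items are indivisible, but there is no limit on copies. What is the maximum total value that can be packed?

Best value-per-unit is item 1 at 8/2; filling with it alone gives 24×8 = 192.
Optimal mix: 19×item 1 + 1×item 2 → weight 49, value 195.

$195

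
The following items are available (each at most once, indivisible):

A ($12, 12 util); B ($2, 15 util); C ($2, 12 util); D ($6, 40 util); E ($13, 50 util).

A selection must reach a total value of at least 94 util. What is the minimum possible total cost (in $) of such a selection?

Subsets with value ≥ 94, sorted by total cost:
- B+D+E: cost 21, value 105
- C+D+E: cost 21, value 102
- B+C+D+E: cost 23, value 117
Minimum cost: 21 $.

21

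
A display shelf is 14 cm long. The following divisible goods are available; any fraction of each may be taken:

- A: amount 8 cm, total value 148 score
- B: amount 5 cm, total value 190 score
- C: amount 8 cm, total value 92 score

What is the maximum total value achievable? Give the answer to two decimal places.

349.50

Take in order of value per unit:
- B (190/5 per unit): all 5 → value 190, running total 190.00
- A (148/8 per unit): all 8 → value 148, running total 338.00
- C (92/8 per unit): 1 of 8 → value 1×92/8 = 11.5000, running total 349.50
Total 349.50.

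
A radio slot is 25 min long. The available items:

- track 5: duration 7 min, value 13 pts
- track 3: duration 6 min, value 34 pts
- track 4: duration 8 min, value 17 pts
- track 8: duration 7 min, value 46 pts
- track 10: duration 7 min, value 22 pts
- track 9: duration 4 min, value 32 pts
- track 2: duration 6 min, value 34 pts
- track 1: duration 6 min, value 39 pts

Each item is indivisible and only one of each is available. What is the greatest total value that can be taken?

Check high-value combinations within 25 min:
- track 3+track 8+track 2+track 1: duration 6+7+6+6=25, value 34+46+34+39=153
- track 3+track 8+track 9+track 1: duration 6+7+4+6=23, value 34+46+32+39=151
- track 8+track 9+track 2+track 1: duration 7+4+6+6=23, value 46+32+34+39=151
- track 3+track 8+track 9+track 2: duration 6+7+4+6=23, value 34+46+32+34=146
Best: 153 pts.

153 pts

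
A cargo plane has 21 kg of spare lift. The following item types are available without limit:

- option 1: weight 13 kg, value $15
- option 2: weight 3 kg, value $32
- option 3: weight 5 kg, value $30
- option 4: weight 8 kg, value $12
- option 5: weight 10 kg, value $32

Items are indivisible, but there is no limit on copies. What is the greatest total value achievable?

$224

Best value-per-unit is option 2 at 32/3, and filling with it alone uses weight 7×3=21. No mix of the others beats 7×32 = 224.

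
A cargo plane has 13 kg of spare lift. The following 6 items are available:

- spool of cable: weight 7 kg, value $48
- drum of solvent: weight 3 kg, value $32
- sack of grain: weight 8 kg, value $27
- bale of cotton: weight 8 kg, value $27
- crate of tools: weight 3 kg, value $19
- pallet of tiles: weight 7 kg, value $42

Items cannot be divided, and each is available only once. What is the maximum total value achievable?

Check high-value combinations within 13 kg:
- spool of cable+drum of solvent+crate of tools: weight 7+3+3=13, value 48+32+19=99
- drum of solvent+crate of tools+pallet of tiles: weight 3+3+7=13, value 32+19+42=93
- spool of cable+drum of solvent: weight 7+3=10, value 48+32=80
- drum of solvent+pallet of tiles: weight 3+7=10, value 32+42=74
Best: $99.

$99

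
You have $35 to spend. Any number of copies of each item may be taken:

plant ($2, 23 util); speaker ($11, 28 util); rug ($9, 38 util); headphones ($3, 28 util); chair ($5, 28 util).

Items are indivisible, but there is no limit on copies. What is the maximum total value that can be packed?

Best value-per-unit is plant at 23/2; filling with it alone gives 17×23 = 391.
Optimal mix: 16×plant + 1×headphones → cost 35, value 396.

396 util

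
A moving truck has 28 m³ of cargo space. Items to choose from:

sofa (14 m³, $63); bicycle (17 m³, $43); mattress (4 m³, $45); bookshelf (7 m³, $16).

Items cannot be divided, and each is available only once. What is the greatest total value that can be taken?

This is a 0/1 knapsack; check combinations near the capacity.
- sofa+mattress+bookshelf: volume 14+4+7=25, value 63+45+16=124
- sofa+mattress: volume 14+4=18, value 63+45=108
- bicycle+mattress+bookshelf: volume 17+4+7=28, value 43+45+16=104
- bicycle+mattress: volume 17+4=21, value 43+45=88
- sofa+bookshelf: volume 14+7=21, value 63+16=79
Best: $124.

$124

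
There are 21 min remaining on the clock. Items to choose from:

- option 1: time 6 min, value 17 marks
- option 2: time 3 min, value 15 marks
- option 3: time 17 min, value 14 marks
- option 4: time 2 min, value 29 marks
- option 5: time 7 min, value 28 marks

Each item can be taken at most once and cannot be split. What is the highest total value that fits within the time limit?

This is a 0/1 knapsack; check combinations near the capacity.
- option 1+option 2+option 4+option 5: time 6+3+2+7=18, value 17+15+29+28=89
- option 1+option 4+option 5: time 6+2+7=15, value 17+29+28=74
- option 2+option 4+option 5: time 3+2+7=12, value 15+29+28=72
- option 1+option 2+option 4: time 6+3+2=11, value 17+15+29=61
Best: 89 marks.

89 marks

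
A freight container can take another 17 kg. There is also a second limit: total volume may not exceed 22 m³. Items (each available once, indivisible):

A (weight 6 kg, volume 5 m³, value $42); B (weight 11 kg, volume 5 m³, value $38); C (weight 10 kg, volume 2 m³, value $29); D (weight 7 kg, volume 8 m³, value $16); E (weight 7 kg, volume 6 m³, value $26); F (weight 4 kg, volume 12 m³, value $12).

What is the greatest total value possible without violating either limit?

Feasible sets respecting both limits:
- A+B: weight 17, volume 10, value 80
- A+C: weight 16, volume 7, value 71
- A+E: weight 13, volume 11, value 68
- A+D: weight 13, volume 13, value 58
Best: $80.

$80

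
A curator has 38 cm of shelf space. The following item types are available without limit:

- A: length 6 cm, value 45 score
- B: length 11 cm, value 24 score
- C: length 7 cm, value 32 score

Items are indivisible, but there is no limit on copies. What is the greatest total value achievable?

Best value-per-unit is A at 45/6, and filling with it alone uses length 6×6=36. No mix of the others beats 6×45 = 270.

270 score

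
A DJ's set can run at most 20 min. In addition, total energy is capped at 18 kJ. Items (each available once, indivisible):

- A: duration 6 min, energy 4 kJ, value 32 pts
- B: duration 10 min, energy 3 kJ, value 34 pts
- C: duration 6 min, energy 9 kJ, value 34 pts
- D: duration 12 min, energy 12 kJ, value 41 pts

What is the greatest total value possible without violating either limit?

Feasible sets respecting both limits:
- A+D: duration 18, energy 16, value 73
- B+C: duration 16, energy 12, value 68
- A+B: duration 16, energy 7, value 66
Best: 73 pts.

73 pts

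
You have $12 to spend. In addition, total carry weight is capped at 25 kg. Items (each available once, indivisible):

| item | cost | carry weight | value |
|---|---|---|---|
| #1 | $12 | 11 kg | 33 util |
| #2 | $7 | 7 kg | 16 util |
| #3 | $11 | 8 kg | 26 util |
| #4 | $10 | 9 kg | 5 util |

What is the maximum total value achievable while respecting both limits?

33 util

Feasible sets respecting both limits:
- #1: cost 12, carry weight 11, value 33
- #3: cost 11, carry weight 8, value 26
- #2: cost 7, carry weight 7, value 16
- #4: cost 10, carry weight 9, value 5
Best: 33 util.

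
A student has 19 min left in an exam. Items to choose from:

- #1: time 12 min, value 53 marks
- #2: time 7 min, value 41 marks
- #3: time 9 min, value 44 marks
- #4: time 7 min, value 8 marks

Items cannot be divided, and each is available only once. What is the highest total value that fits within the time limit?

94 marks

This is a 0/1 knapsack; check combinations near the capacity.
- #1+#2: time 12+7=19, value 53+41=94
- #2+#3: time 7+9=16, value 41+44=85
- #1+#4: time 12+7=19, value 53+8=61
- #1: time 12, value 53
Best: 94 marks.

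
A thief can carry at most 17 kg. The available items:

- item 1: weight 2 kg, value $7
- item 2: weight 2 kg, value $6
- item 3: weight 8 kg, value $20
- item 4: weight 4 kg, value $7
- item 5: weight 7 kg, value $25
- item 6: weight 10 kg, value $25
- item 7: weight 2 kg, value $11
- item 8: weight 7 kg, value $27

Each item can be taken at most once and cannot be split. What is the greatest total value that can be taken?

$63

This is a 0/1 knapsack; check combinations near the capacity.
- item 5+item 7+item 8: weight 7+2+7=16, value 25+11+27=63
- item 1+item 5+item 8: weight 2+7+7=16, value 7+25+27=59
- item 2+item 5+item 8: weight 2+7+7=16, value 6+25+27=58
- item 3+item 7+item 8: weight 8+2+7=17, value 20+11+27=58
- item 1+item 2+item 4+item 7+item 8: weight 2+2+4+2+7=17, value 7+6+7+11+27=58
Best: $63.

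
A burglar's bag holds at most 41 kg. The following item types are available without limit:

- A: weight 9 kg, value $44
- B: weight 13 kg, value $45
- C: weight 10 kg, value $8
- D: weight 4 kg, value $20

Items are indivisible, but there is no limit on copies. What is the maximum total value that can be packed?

$204

Best value-per-unit is D at 20/4; filling with it alone gives 10×20 = 200.
Optimal mix: 1×A + 8×D → weight 41, value 204.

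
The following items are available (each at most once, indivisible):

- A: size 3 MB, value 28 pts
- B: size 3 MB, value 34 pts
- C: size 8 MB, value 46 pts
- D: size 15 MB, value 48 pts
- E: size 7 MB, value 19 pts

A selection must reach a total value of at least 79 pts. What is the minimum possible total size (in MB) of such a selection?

11

Subsets with value ≥ 79, sorted by total size:
- B+C: size 11, value 80
- A+B+E: size 13, value 81
Minimum size: 11 MB.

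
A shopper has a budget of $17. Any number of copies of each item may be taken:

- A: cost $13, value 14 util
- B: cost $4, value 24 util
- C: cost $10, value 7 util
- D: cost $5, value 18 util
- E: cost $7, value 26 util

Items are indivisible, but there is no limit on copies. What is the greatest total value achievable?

Best value-per-unit is B at 24/4, and filling with it alone uses cost 4×4=16. No mix of the others beats 4×24 = 96.

96 util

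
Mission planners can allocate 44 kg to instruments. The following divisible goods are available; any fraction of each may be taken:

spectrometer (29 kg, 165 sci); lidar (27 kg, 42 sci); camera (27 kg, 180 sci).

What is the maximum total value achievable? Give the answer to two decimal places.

276.72

Take in order of value per unit:
- camera (180/27 per unit): all 27 → value 180, running total 180.00
- spectrometer (165/29 per unit): 17 of 29 → value 17×165/29 = 96.7241, running total 276.72
Total 276.72.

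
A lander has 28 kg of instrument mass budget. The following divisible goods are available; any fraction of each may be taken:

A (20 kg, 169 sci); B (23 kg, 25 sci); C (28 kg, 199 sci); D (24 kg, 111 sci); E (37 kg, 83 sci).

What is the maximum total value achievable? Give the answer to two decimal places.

225.86

Take in order of value per unit:
- A (169/20 per unit): all 20 → value 169, running total 169.00
- C (199/28 per unit): 8 of 28 → value 8×199/28 = 56.8571, running total 225.86
Total 225.86.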